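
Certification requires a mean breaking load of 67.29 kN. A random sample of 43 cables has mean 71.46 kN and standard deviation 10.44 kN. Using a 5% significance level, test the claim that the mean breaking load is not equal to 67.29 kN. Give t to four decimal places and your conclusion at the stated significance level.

t = 2.6192; reject H0

H0: μ = 67.29; H1: μ ≠ 67.29 (one-sample t-test, two-sided).
t = (x̄ − μ₀)/(s/√n) = (71.46 − 67.29)/(10.44/√43) = 2.6192
df = n − 1 = 42
Two-sided p-value ≈ 0.0122
Since p ≈ 0.0122 < α = 0.05, reject H0; the evidence is statistically significant.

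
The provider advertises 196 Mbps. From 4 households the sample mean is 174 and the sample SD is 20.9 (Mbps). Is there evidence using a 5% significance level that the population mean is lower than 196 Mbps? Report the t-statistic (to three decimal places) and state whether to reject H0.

H0: μ = 196; H1: μ < 196 (one-sample t-test, left-tailed).
t = (x̄ − μ₀)/(s/√n) = (174 − 196)/(20.9/√4) = -2.105
df = n − 1 = 3
p-value = P(T ≤ -2.105) ≈ 0.0630
Since p ≈ 0.0630 > α = 0.05, fail to reject H0; the data do not provide sufficient evidence against H0.

t = -2.105; fail to reject H0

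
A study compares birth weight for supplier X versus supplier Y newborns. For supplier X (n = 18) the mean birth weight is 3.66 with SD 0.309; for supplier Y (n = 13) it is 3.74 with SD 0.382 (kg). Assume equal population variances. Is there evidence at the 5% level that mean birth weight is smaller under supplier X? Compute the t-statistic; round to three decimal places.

-0.644

Let group 1 = supplier X, group 2 = supplier Y. H0: μ_1 = μ_2; H1: μ_1 < μ_2 (two-sample pooled-variance t-test, left-tailed).
s_p² = [(18−1)·0.309² + (13−1)·0.382²]/(18+13−2) = 0.116354
t = (3.66 − 3.74)/√[0.116354·(1/18 + 1/13)] = -0.644
df = n₁ + n₂ − 2 = 29
p-value = P(T ≤ -0.644) ≈ 0.2622
Since p ≈ 0.2622 > α = 0.05, fail to reject H0; the data do not provide sufficient evidence against H0.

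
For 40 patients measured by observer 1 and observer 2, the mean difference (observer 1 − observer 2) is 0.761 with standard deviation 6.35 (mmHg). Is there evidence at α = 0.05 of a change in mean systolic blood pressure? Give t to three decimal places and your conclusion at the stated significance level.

H0: μ_d = 0; H1: μ_d ≠ 0 (paired t-test on the differences, two-sided).
t = d̄/(s_d/√n) = 0.761/(6.35/√40) = 0.758
df = n − 1 = 39
Two-sided p-value ≈ 0.453
Since p ≈ 0.453 > α = 0.05, fail to reject H0; the data do not provide sufficient evidence against H0.

t = 0.758; fail to reject H0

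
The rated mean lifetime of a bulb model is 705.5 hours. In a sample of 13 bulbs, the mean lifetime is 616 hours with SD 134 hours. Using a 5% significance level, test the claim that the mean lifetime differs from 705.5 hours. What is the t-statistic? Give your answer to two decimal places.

-2.41

H0: μ = 705.5; H1: μ ≠ 705.5 (one-sample t-test, two-sided).
t = (x̄ − μ₀)/(s/√n) = (616 − 705.5)/(134/√13) = -2.41
df = n − 1 = 12
Two-sided p-value ≈ 0.0330
Since p ≈ 0.0330 < α = 0.05, reject H0; the data support H1.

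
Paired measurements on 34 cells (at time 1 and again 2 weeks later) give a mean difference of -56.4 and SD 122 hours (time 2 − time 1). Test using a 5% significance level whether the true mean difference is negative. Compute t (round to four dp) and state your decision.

t = -2.6956; reject H0

H0: μ_d = 0; H1: μ_d < 0 (paired t-test on the differences, left-tailed).
t = d̄/(s_d/√n) = -56.4/(122/√34) = -2.6956
df = n − 1 = 33
p-value = P(T ≤ -2.6956) ≈ 0.0055
Since p ≈ 0.0055 < α = 0.05, reject H0; the data support H1.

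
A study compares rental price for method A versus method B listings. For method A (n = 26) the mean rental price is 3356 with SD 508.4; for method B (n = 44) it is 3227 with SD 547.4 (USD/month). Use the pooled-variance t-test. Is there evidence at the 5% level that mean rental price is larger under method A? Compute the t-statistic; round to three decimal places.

0.978

Let group 1 = method A, group 2 = method B. H0: μ_1 = μ_2; H1: μ_1 > μ_2 (two-sample pooled-variance t-test, right-tailed).
s_p² = [(26−1)·508.4² + (44−1)·547.4²]/(26+44−2) = 284508
t = (3356 − 3227)/√[284508·(1/26 + 1/44)] = 0.978
df = n₁ + n₂ − 2 = 68
p-value = P(T ≥ 0.978) ≈ 0.166
Since p ≈ 0.166 > α = 0.05, fail to reject H0; the evidence is not statistically significant.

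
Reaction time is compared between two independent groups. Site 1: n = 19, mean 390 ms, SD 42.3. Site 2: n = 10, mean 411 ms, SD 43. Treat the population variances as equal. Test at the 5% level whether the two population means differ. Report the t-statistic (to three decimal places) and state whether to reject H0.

Let group 1 = site 1, group 2 = site 2. H0: μ_1 = μ_2; H1: μ_1 ≠ μ_2 (two-sample pooled-variance t-test, two-sided).
s_p² = [(19−1)·42.3² + (10−1)·43²]/(19+10−2) = 1809.19
t = (390 − 411)/√[1809.19·(1/19 + 1/10)] = -1.264
df = n₁ + n₂ − 2 = 27
Two-sided p-value ≈ 0.217
Since p ≈ 0.217 > α = 0.05, fail to reject H0; the evidence is not statistically significant.

t = -1.264; fail to reject H0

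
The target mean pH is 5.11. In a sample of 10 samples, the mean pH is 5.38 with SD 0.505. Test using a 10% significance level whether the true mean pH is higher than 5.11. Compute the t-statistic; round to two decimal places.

1.69

H0: μ = 5.11; H1: μ > 5.11 (one-sample t-test, right-tailed).
t = (x̄ − μ₀)/(s/√n) = (5.38 − 5.11)/(0.505/√10) = 1.69
df = n − 1 = 9
p-value = P(T ≥ 1.69) ≈ 0.0626
Since p ≈ 0.0626 < α = 0.1, reject H0; the evidence is statistically significant.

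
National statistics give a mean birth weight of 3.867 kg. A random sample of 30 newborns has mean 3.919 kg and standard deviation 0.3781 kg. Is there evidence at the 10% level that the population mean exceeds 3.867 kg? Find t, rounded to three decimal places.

0.753

H0: μ = 3.867; H1: μ > 3.867 (one-sample t-test, right-tailed).
t = (x̄ − μ₀)/(s/√n) = (3.919 − 3.867)/(0.3781/√30) = 0.753
df = n − 1 = 29
p-value = P(T ≥ 0.753) ≈ 0.229
Since p ≈ 0.229 > α = 0.1, fail to reject H0; the data do not provide sufficient evidence against H0.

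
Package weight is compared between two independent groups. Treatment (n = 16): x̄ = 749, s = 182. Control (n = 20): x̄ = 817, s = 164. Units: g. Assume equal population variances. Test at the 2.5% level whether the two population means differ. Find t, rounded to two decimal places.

Let group 1 = treatment, group 2 = control. H0: μ_1 = μ_2; H1: μ_1 ≠ μ_2 (two-sample pooled-variance t-test, two-sided).
s_p² = [(16−1)·182² + (20−1)·164²]/(16+20−2) = 29643.6
t = (749 − 817)/√[29643.6·(1/16 + 1/20)] = -1.18
df = n₁ + n₂ − 2 = 34
Two-sided p-value ≈ 0.2472
Since p ≈ 0.2472 > α = 0.025, fail to reject H0; the evidence is not statistically significant.

-1.18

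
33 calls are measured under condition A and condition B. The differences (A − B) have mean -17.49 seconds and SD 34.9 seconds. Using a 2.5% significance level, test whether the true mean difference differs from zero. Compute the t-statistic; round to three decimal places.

H0: μ_d = 0; H1: μ_d ≠ 0 (paired t-test on the differences, two-sided).
t = d̄/(s_d/√n) = -17.49/(34.9/√33) = -2.879
df = n − 1 = 32
Two-sided p-value ≈ 0.007
Since p ≈ 0.007 < α = 0.025, reject H0; the data support H1.

-2.879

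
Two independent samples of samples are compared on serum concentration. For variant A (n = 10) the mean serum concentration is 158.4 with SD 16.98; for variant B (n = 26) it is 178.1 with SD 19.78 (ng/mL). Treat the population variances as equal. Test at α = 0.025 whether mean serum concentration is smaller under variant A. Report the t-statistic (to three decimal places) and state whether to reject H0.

t = -2.775; reject H0

Let group 1 = variant A, group 2 = variant B. H0: μ_1 = μ_2; H1: μ_1 < μ_2 (two-sample pooled-variance t-test, left-tailed).
s_p² = [(10−1)·16.98² + (26−1)·19.78²]/(10+26−2) = 364.003
t = (158.4 − 178.1)/√[364.003·(1/10 + 1/26)] = -2.775
df = n₁ + n₂ − 2 = 34
p-value = P(T ≤ -2.775) ≈ 0.004
Since p ≈ 0.004 < α = 0.025, reject H0; the evidence is statistically significant.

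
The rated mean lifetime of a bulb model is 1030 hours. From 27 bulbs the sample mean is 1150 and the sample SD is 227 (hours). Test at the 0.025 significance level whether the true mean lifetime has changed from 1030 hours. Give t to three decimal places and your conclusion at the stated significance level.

t = 2.747; reject H0

H0: μ = 1030; H1: μ ≠ 1030 (one-sample t-test, two-sided).
t = (x̄ − μ₀)/(s/√n) = (1150 − 1030)/(227/√27) = 2.747
df = n − 1 = 26
Two-sided p-value ≈ 0.0108
Since p ≈ 0.0108 < α = 0.025, reject H0; the data support H1.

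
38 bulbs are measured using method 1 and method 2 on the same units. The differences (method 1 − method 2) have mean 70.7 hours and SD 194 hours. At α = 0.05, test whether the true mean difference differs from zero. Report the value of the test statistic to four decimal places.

H0: μ_d = 0; H1: μ_d ≠ 0 (paired t-test on the differences, two-sided).
t = d̄/(s_d/√n) = 70.7/(194/√38) = 2.2465
df = n − 1 = 37
Two-sided p-value ≈ 0.0307
Since p ≈ 0.0307 < α = 0.05, reject H0; the evidence is statistically significant.

2.2465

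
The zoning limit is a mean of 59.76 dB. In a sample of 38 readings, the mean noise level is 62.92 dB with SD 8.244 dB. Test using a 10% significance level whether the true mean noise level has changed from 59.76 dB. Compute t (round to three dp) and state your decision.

t = 2.363; reject H0

H0: μ = 59.76; H1: μ ≠ 59.76 (one-sample t-test, two-sided).
t = (x̄ − μ₀)/(s/√n) = (62.92 − 59.76)/(8.244/√38) = 2.363
df = n − 1 = 37
Two-sided p-value ≈ 0.0235
Since p ≈ 0.0235 < α = 0.1, reject H0; the evidence is statistically significant.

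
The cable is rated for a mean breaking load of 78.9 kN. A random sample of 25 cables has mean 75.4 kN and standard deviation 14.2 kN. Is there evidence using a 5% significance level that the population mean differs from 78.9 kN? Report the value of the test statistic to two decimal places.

-1.23

H0: μ = 78.9; H1: μ ≠ 78.9 (one-sample t-test, two-sided).
t = (x̄ − μ₀)/(s/√n) = (75.4 − 78.9)/(14.2/√25) = -1.23
df = n − 1 = 24
Two-sided p-value ≈ 0.2297
Since p ≈ 0.2297 > α = 0.05, fail to reject H0; the data do not provide sufficient evidence against H0.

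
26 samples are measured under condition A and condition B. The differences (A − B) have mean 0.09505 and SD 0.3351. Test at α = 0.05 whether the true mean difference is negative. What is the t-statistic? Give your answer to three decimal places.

1.446

H0: μ_d = 0; H1: μ_d < 0 (paired t-test on the differences, left-tailed).
t = d̄/(s_d/√n) = 0.09505/(0.3351/√26) = 1.446
df = n − 1 = 25
p-value = P(T ≤ 1.446) ≈ 0.920
Since p ≈ 0.920 > α = 0.05, fail to reject H0; the data do not provide sufficient evidence against H0.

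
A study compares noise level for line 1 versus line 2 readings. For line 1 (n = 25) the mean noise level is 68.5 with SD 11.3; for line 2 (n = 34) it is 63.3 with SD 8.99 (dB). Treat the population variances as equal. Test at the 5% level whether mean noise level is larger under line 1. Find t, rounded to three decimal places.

Let group 1 = line 1, group 2 = line 2. H0: μ_1 = μ_2; H1: μ_1 > μ_2 (two-sample pooled-variance t-test, right-tailed).
s_p² = [(25−1)·11.3² + (34−1)·8.99²]/(25+34−2) = 100.555
t = (68.5 − 63.3)/√[100.555·(1/25 + 1/34)] = 1.968
df = n₁ + n₂ − 2 = 57
p-value = P(T ≥ 1.968) ≈ 0.0270
Since p ≈ 0.0270 < α = 0.05, reject H0; the data support H1.

1.968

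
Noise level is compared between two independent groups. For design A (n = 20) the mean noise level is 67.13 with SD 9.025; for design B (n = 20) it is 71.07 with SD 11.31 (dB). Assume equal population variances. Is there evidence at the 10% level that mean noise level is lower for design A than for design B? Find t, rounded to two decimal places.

Let group 1 = design A, group 2 = design B. H0: μ_1 = μ_2; H1: μ_1 < μ_2 (two-sample pooled-variance t-test, left-tailed).
s_p² = [(20−1)·9.025² + (20−1)·11.31²]/(20+20−2) = 104.683
t = (67.13 − 71.07)/√[104.683·(1/20 + 1/20)] = -1.22
df = n₁ + n₂ − 2 = 38
p-value = P(T ≤ -1.22) ≈ 0.1154
Since p ≈ 0.1154 > α = 0.1, fail to reject H0; the evidence is not statistically significant.

-1.22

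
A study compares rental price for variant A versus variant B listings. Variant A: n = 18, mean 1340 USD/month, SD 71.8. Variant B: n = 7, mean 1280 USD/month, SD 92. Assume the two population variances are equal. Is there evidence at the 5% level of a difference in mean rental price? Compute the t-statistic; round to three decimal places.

1.736

Let group 1 = variant A, group 2 = variant B. H0: μ_1 = μ_2; H1: μ_1 ≠ μ_2 (two-sample pooled-variance t-test, two-sided).
s_p² = [(18−1)·71.8² + (7−1)·92²]/(18+7−2) = 6018.39
t = (1340 − 1280)/√[6018.39·(1/18 + 1/7)] = 1.736
df = n₁ + n₂ − 2 = 23
Two-sided p-value ≈ 0.0959
Since p ≈ 0.0959 > α = 0.05, fail to reject H0; the evidence is not statistically significant.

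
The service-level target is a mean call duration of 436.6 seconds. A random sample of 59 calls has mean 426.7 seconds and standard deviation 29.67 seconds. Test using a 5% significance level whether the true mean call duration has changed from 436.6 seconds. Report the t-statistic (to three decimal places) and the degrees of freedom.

t = -2.563, df = 58

H0: μ = 436.6; H1: μ ≠ 436.6 (one-sample t-test, two-sided).
t = (x̄ − μ₀)/(s/√n) = (426.7 − 436.6)/(29.67/√59) = -2.563
df = n − 1 = 58
Two-sided p-value ≈ 0.013
Since p ≈ 0.013 < α = 0.05, reject H0; the data support H1.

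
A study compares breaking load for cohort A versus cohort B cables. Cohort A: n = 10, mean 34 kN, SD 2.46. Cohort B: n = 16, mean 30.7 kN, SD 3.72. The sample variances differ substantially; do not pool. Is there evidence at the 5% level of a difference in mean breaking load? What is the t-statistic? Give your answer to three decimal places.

2.722

Let group 1 = cohort A, group 2 = cohort B. H0: μ_1 = μ_2; H1: μ_1 ≠ μ_2 (Welch's two-sample t-test, two-sided).
t = (x̄_1 − x̄_2)/√(s_1²/n_1 + s_2²/n_2) = (34 − 30.7)/√(2.46²/10 + 3.72²/16) = 2.722
Welch–Satterthwaite df ≈ 23.86
Two-sided p-value ≈ 0.012
Since p ≈ 0.012 < α = 0.05, reject H0; the evidence is statistically significant.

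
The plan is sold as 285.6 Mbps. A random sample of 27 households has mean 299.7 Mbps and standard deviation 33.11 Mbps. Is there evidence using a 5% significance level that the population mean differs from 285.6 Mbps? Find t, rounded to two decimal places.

H0: μ = 285.6; H1: μ ≠ 285.6 (one-sample t-test, two-sided).
t = (x̄ − μ₀)/(s/√n) = (299.7 − 285.6)/(33.11/√27) = 2.21
df = n − 1 = 26
Two-sided p-value ≈ 0.036
Since p ≈ 0.036 < α = 0.05, reject H0; the data support H1.

2.21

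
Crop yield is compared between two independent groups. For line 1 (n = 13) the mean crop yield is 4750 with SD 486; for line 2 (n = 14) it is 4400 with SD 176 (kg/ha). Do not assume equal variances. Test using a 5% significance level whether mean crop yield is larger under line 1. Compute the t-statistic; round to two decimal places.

2.45

Let group 1 = line 1, group 2 = line 2. H0: μ_1 = μ_2; H1: μ_1 > μ_2 (Welch's two-sample t-test, right-tailed).
t = (x̄_1 − x̄_2)/√(s_1²/n_1 + s_2²/n_2) = (4750 − 4400)/√(486²/13 + 176²/14) = 2.45
Welch–Satterthwaite df ≈ 14.90
p-value = P(T ≥ 2.45) ≈ 0.014
Since p ≈ 0.014 < α = 0.05, reject H0; the data support H1.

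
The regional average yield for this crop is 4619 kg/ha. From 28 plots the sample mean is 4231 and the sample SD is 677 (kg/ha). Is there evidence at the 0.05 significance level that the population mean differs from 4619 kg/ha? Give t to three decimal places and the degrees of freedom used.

H0: μ = 4619; H1: μ ≠ 4619 (one-sample t-test, two-sided).
t = (x̄ − μ₀)/(s/√n) = (4231 − 4619)/(677/√28) = -3.033
df = n − 1 = 27
Two-sided p-value ≈ 0.005
Since p ≈ 0.005 < α = 0.05, reject H0; the evidence is statistically significant.

t = -3.033, df = 27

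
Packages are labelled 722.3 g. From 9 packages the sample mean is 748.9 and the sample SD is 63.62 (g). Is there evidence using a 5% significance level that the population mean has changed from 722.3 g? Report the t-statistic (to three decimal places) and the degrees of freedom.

t = 1.254, df = 8

H0: μ = 722.3; H1: μ ≠ 722.3 (one-sample t-test, two-sided).
t = (x̄ − μ₀)/(s/√n) = (748.9 − 722.3)/(63.62/√9) = 1.254
df = n − 1 = 8
Two-sided p-value ≈ 0.2451
Since p ≈ 0.2451 > α = 0.05, fail to reject H0; the data do not provide sufficient evidence against H0.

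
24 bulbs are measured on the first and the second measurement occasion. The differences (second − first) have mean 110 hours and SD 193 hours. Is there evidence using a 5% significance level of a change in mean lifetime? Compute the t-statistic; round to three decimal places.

2.792

H0: μ_d = 0; H1: μ_d ≠ 0 (paired t-test on the differences, two-sided).
t = d̄/(s_d/√n) = 110/(193/√24) = 2.792
df = n − 1 = 23
Two-sided p-value ≈ 0.0104
Since p ≈ 0.0104 < α = 0.05, reject H0; the data support H1.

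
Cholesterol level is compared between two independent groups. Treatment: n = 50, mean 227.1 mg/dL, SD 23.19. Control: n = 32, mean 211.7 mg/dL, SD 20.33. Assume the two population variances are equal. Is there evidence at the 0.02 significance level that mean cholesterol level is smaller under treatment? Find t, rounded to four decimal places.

3.0745

Let group 1 = treatment, group 2 = control. H0: μ_1 = μ_2; H1: μ_1 < μ_2 (two-sample pooled-variance t-test, left-tailed).
s_p² = [(50−1)·23.19² + (32−1)·20.33²]/(50+32−2) = 489.545
t = (227.1 − 211.7)/√[489.545·(1/50 + 1/32)] = 3.0745
df = n₁ + n₂ − 2 = 80
p-value = P(T ≤ 3.0745) ≈ 0.9986
Since p ≈ 0.9986 > α = 0.02, fail to reject H0; the evidence is not statistically significant.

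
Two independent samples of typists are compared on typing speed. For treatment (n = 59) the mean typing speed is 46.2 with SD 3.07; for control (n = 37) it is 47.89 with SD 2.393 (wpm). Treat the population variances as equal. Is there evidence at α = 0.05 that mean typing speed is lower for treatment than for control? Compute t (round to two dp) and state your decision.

Let group 1 = treatment, group 2 = control. H0: μ_1 = μ_2; H1: μ_1 < μ_2 (two-sample pooled-variance t-test, left-tailed).
s_p² = [(59−1)·3.07² + (37−1)·2.393²]/(59+37−2) = 8.00847
t = (46.2 − 47.89)/√[8.00847·(1/59 + 1/37)] = -2.85
df = n₁ + n₂ − 2 = 94
p-value = P(T ≤ -2.85) ≈ 0.0027
Since p ≈ 0.0027 < α = 0.05, reject H0; the evidence is statistically significant.

t = -2.85; reject H0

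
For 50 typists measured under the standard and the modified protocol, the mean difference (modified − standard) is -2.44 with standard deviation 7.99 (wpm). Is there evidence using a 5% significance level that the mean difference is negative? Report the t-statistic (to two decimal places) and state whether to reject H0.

t = -2.16; reject H0

H0: μ_d = 0; H1: μ_d < 0 (paired t-test on the differences, left-tailed).
t = d̄/(s_d/√n) = -2.44/(7.99/√50) = -2.16
df = n − 1 = 49
p-value = P(T ≤ -2.16) ≈ 0.0179
Since p ≈ 0.0179 < α = 0.05, reject H0; the data support H1.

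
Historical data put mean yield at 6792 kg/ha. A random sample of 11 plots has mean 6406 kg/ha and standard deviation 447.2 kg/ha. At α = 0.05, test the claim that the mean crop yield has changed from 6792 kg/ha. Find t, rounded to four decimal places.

H0: μ = 6792; H1: μ ≠ 6792 (one-sample t-test, two-sided).
t = (x̄ − μ₀)/(s/√n) = (6406 − 6792)/(447.2/√11) = -2.8627
df = n − 1 = 10
Two-sided p-value ≈ 0.017
Since p ≈ 0.017 < α = 0.05, reject H0; the evidence is statistically significant.

-2.8627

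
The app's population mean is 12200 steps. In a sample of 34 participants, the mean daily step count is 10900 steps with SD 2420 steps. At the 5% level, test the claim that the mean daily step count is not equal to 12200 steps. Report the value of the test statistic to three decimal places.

-3.132

H0: μ = 12200; H1: μ ≠ 12200 (one-sample t-test, two-sided).
t = (x̄ − μ₀)/(s/√n) = (10900 − 12200)/(2420/√34) = -3.132
df = n − 1 = 33
Two-sided p-value ≈ 0.004
Since p ≈ 0.004 < α = 0.05, reject H0; the evidence is statistically significant.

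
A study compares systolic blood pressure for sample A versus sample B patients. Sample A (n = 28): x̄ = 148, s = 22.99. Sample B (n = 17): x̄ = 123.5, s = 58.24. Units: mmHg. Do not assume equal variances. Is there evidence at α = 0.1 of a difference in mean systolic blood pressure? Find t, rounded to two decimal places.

Let group 1 = sample A, group 2 = sample B. H0: μ_1 = μ_2; H1: μ_1 ≠ μ_2 (Welch's two-sample t-test, two-sided).
t = (x̄_1 − x̄_2)/√(s_1²/n_1 + s_2²/n_2) = (148 − 123.5)/√(22.99²/28 + 58.24²/17) = 1.66
Welch–Satterthwaite df ≈ 19.07
Two-sided p-value ≈ 0.114
Since p ≈ 0.114 > α = 0.1, fail to reject H0; the evidence is not statistically significant.

1.66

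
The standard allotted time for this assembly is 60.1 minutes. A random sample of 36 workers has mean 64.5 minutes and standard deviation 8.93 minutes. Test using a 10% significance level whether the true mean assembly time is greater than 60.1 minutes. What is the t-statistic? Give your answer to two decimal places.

H0: μ = 60.1; H1: μ > 60.1 (one-sample t-test, right-tailed).
t = (x̄ − μ₀)/(s/√n) = (64.5 − 60.1)/(8.93/√36) = 2.96
df = n − 1 = 35
p-value = P(T ≥ 2.96) ≈ 0.003
Since p ≈ 0.003 < α = 0.1, reject H0; the evidence is statistically significant.

2.96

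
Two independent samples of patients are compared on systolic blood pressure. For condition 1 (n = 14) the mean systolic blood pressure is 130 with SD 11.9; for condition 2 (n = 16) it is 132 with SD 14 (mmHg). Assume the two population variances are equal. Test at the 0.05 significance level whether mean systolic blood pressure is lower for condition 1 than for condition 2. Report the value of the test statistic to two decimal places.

Let group 1 = condition 1, group 2 = condition 2. H0: μ_1 = μ_2; H1: μ_1 < μ_2 (two-sample pooled-variance t-test, left-tailed).
s_p² = [(14−1)·11.9² + (16−1)·14²]/(14+16−2) = 170.748
t = (130 − 132)/√[170.748·(1/14 + 1/16)] = -0.42
df = n₁ + n₂ − 2 = 28
p-value = P(T ≤ -0.42) ≈ 0.3395
Since p ≈ 0.3395 > α = 0.05, fail to reject H0; the evidence is not statistically significant.

-0.42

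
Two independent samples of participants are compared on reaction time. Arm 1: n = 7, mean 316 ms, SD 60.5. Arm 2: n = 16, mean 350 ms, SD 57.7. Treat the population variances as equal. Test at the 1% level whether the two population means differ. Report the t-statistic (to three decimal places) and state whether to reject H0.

Let group 1 = arm 1, group 2 = arm 2. H0: μ_1 = μ_2; H1: μ_1 ≠ μ_2 (two-sample pooled-variance t-test, two-sided).
s_p² = [(7−1)·60.5² + (16−1)·57.7²]/(7+16−2) = 3423.85
t = (316 − 350)/√[3423.85·(1/7 + 1/16)] = -1.282
df = n₁ + n₂ − 2 = 21
Two-sided p-value ≈ 0.2137
Since p ≈ 0.2137 > α = 0.01, fail to reject H0; the data do not provide sufficient evidence against H0.

t = -1.282; fail to reject H0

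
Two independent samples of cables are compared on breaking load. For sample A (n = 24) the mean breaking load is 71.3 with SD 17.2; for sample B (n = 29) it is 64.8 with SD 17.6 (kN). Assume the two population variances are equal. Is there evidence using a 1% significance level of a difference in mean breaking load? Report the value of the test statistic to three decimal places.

Let group 1 = sample A, group 2 = sample B. H0: μ_1 = μ_2; H1: μ_1 ≠ μ_2 (two-sample pooled-variance t-test, two-sided).
s_p² = [(24−1)·17.2² + (29−1)·17.6²]/(24+29−2) = 303.482
t = (71.3 − 64.8)/√[303.482·(1/24 + 1/29)] = 1.352
df = n₁ + n₂ − 2 = 51
Two-sided p-value ≈ 0.1823
Since p ≈ 0.1823 > α = 0.01, fail to reject H0; the data do not provide sufficient evidence against H0.

1.352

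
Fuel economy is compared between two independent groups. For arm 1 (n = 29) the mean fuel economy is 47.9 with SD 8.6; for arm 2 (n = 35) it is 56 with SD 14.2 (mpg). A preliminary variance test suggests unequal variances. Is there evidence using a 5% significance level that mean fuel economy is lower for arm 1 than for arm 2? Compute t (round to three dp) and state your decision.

t = -2.810; reject H0

Let group 1 = arm 1, group 2 = arm 2. H0: μ_1 = μ_2; H1: μ_1 < μ_2 (Welch's two-sample t-test, left-tailed).
t = (x̄_1 − x̄_2)/√(s_1²/n_1 + s_2²/n_2) = (47.9 − 56)/√(8.6²/29 + 14.2²/35) = -2.810
Welch–Satterthwaite df ≈ 57.16
p-value = P(T ≤ -2.810) ≈ 0.0034
Since p ≈ 0.0034 < α = 0.05, reject H0; the evidence is statistically significant.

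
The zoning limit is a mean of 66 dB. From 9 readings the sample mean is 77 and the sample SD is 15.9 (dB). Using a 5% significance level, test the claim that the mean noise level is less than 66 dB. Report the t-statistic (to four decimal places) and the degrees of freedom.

H0: μ = 66; H1: μ < 66 (one-sample t-test, left-tailed).
t = (x̄ − μ₀)/(s/√n) = (77 − 66)/(15.9/√9) = 2.0755
df = n − 1 = 8
p-value = P(T ≤ 2.0755) ≈ 0.9642
Since p ≈ 0.9642 > α = 0.05, fail to reject H0; the data do not provide sufficient evidence against H0.

t = 2.0755, df = 8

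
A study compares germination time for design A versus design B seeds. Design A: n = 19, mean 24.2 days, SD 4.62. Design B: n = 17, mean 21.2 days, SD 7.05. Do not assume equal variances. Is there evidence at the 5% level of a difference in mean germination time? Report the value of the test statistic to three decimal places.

Let group 1 = design A, group 2 = design B. H0: μ_1 = μ_2; H1: μ_1 ≠ μ_2 (Welch's two-sample t-test, two-sided).
t = (x̄_1 − x̄_2)/√(s_1²/n_1 + s_2²/n_2) = (24.2 − 21.2)/√(4.62²/19 + 7.05²/17) = 1.491
Welch–Satterthwaite df ≈ 27.10
Two-sided p-value ≈ 0.1474
Since p ≈ 0.1474 > α = 0.05, fail to reject H0; the data do not provide sufficient evidence against H0.

1.491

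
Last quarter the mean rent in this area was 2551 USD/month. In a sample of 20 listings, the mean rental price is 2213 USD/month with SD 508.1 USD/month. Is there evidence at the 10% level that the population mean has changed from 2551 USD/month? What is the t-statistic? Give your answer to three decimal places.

-2.975

H0: μ = 2551; H1: μ ≠ 2551 (one-sample t-test, two-sided).
t = (x̄ − μ₀)/(s/√n) = (2213 − 2551)/(508.1/√20) = -2.975
df = n − 1 = 19
Two-sided p-value ≈ 0.008
Since p ≈ 0.008 < α = 0.1, reject H0; the evidence is statistically significant.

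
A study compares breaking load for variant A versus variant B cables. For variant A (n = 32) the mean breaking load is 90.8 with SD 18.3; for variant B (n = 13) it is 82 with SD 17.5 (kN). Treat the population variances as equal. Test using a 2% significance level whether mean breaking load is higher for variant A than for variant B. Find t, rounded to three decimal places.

1.480

Let group 1 = variant A, group 2 = variant B. H0: μ_1 = μ_2; H1: μ_1 > μ_2 (two-sample pooled-variance t-test, right-tailed).
s_p² = [(32−1)·18.3² + (13−1)·17.5²]/(32+13−2) = 326.897
t = (90.8 − 82)/√[326.897·(1/32 + 1/13)] = 1.480
df = n₁ + n₂ − 2 = 43
p-value = P(T ≥ 1.480) ≈ 0.0731
Since p ≈ 0.0731 > α = 0.02, fail to reject H0; the evidence is not statistically significant.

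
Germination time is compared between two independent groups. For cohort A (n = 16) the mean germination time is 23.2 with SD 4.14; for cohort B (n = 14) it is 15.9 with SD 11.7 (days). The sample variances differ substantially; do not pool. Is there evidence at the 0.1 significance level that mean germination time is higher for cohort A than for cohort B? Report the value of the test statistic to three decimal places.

Let group 1 = cohort A, group 2 = cohort B. H0: μ_1 = μ_2; H1: μ_1 > μ_2 (Welch's two-sample t-test, right-tailed).
t = (x̄_1 − x̄_2)/√(s_1²/n_1 + s_2²/n_2) = (23.2 − 15.9)/√(4.14²/16 + 11.7²/14) = 2.216
Welch–Satterthwaite df ≈ 15.84
p-value = P(T ≥ 2.216) ≈ 0.0208
Since p ≈ 0.0208 < α = 0.1, reject H0; the data support H1.

2.216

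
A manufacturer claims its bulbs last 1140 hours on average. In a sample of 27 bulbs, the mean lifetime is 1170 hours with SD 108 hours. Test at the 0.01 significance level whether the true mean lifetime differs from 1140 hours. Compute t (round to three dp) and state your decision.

t = 1.443; fail to reject H0

H0: μ = 1140; H1: μ ≠ 1140 (one-sample t-test, two-sided).
t = (x̄ − μ₀)/(s/√n) = (1170 − 1140)/(108/√27) = 1.443
df = n − 1 = 26
Two-sided p-value ≈ 0.1609
Since p ≈ 0.1609 > α = 0.01, fail to reject H0; the evidence is not statistically significant.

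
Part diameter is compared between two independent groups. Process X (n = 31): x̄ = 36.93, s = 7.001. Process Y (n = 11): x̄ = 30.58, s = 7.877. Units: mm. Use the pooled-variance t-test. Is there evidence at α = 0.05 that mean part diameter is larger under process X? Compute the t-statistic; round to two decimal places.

Let group 1 = process X, group 2 = process Y. H0: μ_1 = μ_2; H1: μ_1 > μ_2 (two-sample pooled-variance t-test, right-tailed).
s_p² = [(31−1)·7.001² + (11−1)·7.877²]/(31+11−2) = 52.2723
t = (36.93 − 30.58)/√[52.2723·(1/31 + 1/11)] = 2.50
df = n₁ + n₂ − 2 = 40
p-value = P(T ≥ 2.50) ≈ 0.0083
Since p ≈ 0.0083 < α = 0.05, reject H0; the evidence is statistically significant.

2.50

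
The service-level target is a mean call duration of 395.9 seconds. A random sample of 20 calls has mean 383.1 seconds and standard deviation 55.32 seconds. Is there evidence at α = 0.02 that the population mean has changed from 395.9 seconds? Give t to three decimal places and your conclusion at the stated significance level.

t = -1.035; fail to reject H0

H0: μ = 395.9; H1: μ ≠ 395.9 (one-sample t-test, two-sided).
t = (x̄ − μ₀)/(s/√n) = (383.1 − 395.9)/(55.32/√20) = -1.035
df = n − 1 = 19
Two-sided p-value ≈ 0.3138
Since p ≈ 0.3138 > α = 0.02, fail to reject H0; the evidence is not statistically significant.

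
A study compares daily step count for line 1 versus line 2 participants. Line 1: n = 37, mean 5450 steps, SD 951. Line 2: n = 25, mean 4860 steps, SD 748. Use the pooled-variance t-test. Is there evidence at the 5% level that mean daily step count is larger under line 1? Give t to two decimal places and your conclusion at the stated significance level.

Let group 1 = line 1, group 2 = line 2. H0: μ_1 = μ_2; H1: μ_1 > μ_2 (two-sample pooled-variance t-test, right-tailed).
s_p² = [(37−1)·951² + (25−1)·748²]/(37+25−2) = 766442
t = (5450 − 4860)/√[766442·(1/37 + 1/25)] = 2.60
df = n₁ + n₂ − 2 = 60
p-value = P(T ≥ 2.60) ≈ 0.006
Since p ≈ 0.006 < α = 0.05, reject H0; the evidence is statistically significant.

t = 2.60; reject H0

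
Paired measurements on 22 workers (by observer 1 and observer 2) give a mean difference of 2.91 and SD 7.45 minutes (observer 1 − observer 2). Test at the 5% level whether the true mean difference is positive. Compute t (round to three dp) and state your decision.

t = 1.832; reject H0

H0: μ_d = 0; H1: μ_d > 0 (paired t-test on the differences, right-tailed).
t = d̄/(s_d/√n) = 2.91/(7.45/√22) = 1.832
df = n − 1 = 21
p-value = P(T ≥ 1.832) ≈ 0.041
Since p ≈ 0.041 < α = 0.05, reject H0; the data support H1.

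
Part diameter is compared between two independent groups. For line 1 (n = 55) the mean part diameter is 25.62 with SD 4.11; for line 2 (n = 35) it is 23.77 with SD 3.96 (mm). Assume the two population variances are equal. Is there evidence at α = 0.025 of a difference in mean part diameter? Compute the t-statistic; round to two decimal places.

2.11

Let group 1 = line 1, group 2 = line 2. H0: μ_1 = μ_2; H1: μ_1 ≠ μ_2 (two-sample pooled-variance t-test, two-sided).
s_p² = [(55−1)·4.11² + (35−1)·3.96²]/(55+35−2) = 16.4244
t = (25.62 − 23.77)/√[16.4244·(1/55 + 1/35)] = 2.11
df = n₁ + n₂ − 2 = 88
Two-sided p-value ≈ 0.038
Since p ≈ 0.038 > α = 0.025, fail to reject H0; the evidence is not statistically significant.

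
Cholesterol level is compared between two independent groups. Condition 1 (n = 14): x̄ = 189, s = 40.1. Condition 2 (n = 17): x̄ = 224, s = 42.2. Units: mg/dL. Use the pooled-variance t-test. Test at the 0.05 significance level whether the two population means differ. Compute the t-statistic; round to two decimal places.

-2.35

Let group 1 = condition 1, group 2 = condition 2. H0: μ_1 = μ_2; H1: μ_1 ≠ μ_2 (two-sample pooled-variance t-test, two-sided).
s_p² = [(14−1)·40.1² + (17−1)·42.2²]/(14+17−2) = 1703.36
t = (189 − 224)/√[1703.36·(1/14 + 1/17)] = -2.35
df = n₁ + n₂ − 2 = 29
Two-sided p-value ≈ 0.0258
Since p ≈ 0.0258 < α = 0.05, reject H0; the evidence is statistically significant.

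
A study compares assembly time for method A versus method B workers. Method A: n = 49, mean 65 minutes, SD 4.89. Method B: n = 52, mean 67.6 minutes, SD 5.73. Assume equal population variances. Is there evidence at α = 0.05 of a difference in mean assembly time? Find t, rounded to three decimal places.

Let group 1 = method A, group 2 = method B. H0: μ_1 = μ_2; H1: μ_1 ≠ μ_2 (two-sample pooled-variance t-test, two-sided).
s_p² = [(49−1)·4.89² + (52−1)·5.73²]/(49+52−2) = 28.5077
t = (65 − 67.6)/√[28.5077·(1/49 + 1/52)] = -2.446
df = n₁ + n₂ − 2 = 99
Two-sided p-value ≈ 0.016
Since p ≈ 0.016 < α = 0.05, reject H0; the evidence is statistically significant.

-2.446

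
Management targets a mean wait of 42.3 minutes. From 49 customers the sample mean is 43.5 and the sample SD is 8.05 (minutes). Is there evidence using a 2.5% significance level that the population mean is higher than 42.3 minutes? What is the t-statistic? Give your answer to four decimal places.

H0: μ = 42.3; H1: μ > 42.3 (one-sample t-test, right-tailed).
t = (x̄ − μ₀)/(s/√n) = (43.5 − 42.3)/(8.05/√49) = 1.0435
df = n − 1 = 48
p-value = P(T ≥ 1.0435) ≈ 0.151
Since p ≈ 0.151 > α = 0.025, fail to reject H0; the evidence is not statistically significant.

1.0435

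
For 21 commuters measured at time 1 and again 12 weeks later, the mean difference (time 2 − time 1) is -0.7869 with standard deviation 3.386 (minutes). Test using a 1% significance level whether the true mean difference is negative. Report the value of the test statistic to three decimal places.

-1.065

H0: μ_d = 0; H1: μ_d < 0 (paired t-test on the differences, left-tailed).
t = d̄/(s_d/√n) = -0.7869/(3.386/√21) = -1.065
df = n − 1 = 20
p-value = P(T ≤ -1.065) ≈ 0.150
Since p ≈ 0.150 > α = 0.01, fail to reject H0; the evidence is not statistically significant.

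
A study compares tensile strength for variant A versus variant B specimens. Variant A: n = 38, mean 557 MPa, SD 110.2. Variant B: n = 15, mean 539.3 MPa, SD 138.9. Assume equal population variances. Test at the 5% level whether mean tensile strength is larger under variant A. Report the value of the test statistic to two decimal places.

Let group 1 = variant A, group 2 = variant B. H0: μ_1 = μ_2; H1: μ_1 > μ_2 (two-sample pooled-variance t-test, right-tailed).
s_p² = [(38−1)·110.2² + (15−1)·138.9²]/(38+15−2) = 14106.6
t = (557 − 539.3)/√[14106.6·(1/38 + 1/15)] = 0.49
df = n₁ + n₂ − 2 = 51
p-value = P(T ≥ 0.49) ≈ 0.3136
Since p ≈ 0.3136 > α = 0.05, fail to reject H0; the evidence is not statistically significant.

0.49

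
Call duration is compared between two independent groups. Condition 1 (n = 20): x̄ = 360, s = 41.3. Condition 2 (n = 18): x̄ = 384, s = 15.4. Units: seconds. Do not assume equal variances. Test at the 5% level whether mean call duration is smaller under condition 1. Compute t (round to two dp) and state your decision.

Let group 1 = condition 1, group 2 = condition 2. H0: μ_1 = μ_2; H1: μ_1 < μ_2 (Welch's two-sample t-test, left-tailed).
t = (x̄_1 − x̄_2)/√(s_1²/n_1 + s_2²/n_2) = (360 − 384)/√(41.3²/20 + 15.4²/18) = -2.42
Welch–Satterthwaite df ≈ 24.67
p-value = P(T ≤ -2.42) ≈ 0.0116
Since p ≈ 0.0116 < α = 0.05, reject H0; the data support H1.

t = -2.42; reject H0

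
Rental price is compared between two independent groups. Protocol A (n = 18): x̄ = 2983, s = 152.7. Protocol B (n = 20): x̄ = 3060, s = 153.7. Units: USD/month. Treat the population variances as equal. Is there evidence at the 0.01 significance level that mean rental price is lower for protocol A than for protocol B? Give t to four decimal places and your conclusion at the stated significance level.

Let group 1 = protocol A, group 2 = protocol B. H0: μ_1 = μ_2; H1: μ_1 < μ_2 (two-sample pooled-variance t-test, left-tailed).
s_p² = [(18−1)·152.7² + (20−1)·153.7²]/(18+20−2) = 23479
t = (2983 − 3060)/√[23479·(1/18 + 1/20)] = -1.5467
df = n₁ + n₂ − 2 = 36
p-value = P(T ≤ -1.5467) ≈ 0.065
Since p ≈ 0.065 > α = 0.01, fail to reject H0; the data do not provide sufficient evidence against H0.

t = -1.5467; fail to reject H0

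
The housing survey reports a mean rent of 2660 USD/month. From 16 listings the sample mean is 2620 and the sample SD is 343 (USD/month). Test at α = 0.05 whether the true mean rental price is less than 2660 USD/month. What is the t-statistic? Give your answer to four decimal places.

H0: μ = 2660; H1: μ < 2660 (one-sample t-test, left-tailed).
t = (x̄ − μ₀)/(s/√n) = (2620 − 2660)/(343/√16) = -0.4665
df = n − 1 = 15
p-value = P(T ≤ -0.4665) ≈ 0.3238
Since p ≈ 0.3238 > α = 0.05, fail to reject H0; the evidence is not statistically significant.

-0.4665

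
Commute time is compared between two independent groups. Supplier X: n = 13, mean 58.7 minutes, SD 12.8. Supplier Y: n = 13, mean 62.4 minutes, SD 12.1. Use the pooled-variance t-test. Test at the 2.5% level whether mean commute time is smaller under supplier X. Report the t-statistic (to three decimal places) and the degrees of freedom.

Let group 1 = supplier X, group 2 = supplier Y. H0: μ_1 = μ_2; H1: μ_1 < μ_2 (two-sample pooled-variance t-test, left-tailed).
s_p² = [(13−1)·12.8² + (13−1)·12.1²]/(13+13−2) = 155.125
t = (58.7 − 62.4)/√[155.125·(1/13 + 1/13)] = -0.757
df = n₁ + n₂ − 2 = 24
p-value = P(T ≤ -0.757) ≈ 0.228
Since p ≈ 0.228 > α = 0.025, fail to reject H0; the evidence is not statistically significant.

t = -0.757, df = 24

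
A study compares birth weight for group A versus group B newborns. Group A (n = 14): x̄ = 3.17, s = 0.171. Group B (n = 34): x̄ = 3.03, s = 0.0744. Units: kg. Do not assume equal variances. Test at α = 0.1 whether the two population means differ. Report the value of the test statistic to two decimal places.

2.95

Let group 1 = group A, group 2 = group B. H0: μ_1 = μ_2; H1: μ_1 ≠ μ_2 (Welch's two-sample t-test, two-sided).
t = (x̄_1 − x̄_2)/√(s_1²/n_1 + s_2²/n_2) = (3.17 − 3.03)/√(0.171²/14 + 0.0744²/34) = 2.95
Welch–Satterthwaite df ≈ 15.07
Two-sided p-value ≈ 0.0099
Since p ≈ 0.0099 < α = 0.1, reject H0; the evidence is statistically significant.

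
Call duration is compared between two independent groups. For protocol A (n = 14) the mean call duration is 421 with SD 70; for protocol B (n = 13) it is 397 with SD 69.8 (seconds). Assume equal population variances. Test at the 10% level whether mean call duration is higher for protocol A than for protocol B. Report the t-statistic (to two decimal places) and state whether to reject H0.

t = 0.89; fail to reject H0

Let group 1 = protocol A, group 2 = protocol B. H0: μ_1 = μ_2; H1: μ_1 > μ_2 (two-sample pooled-variance t-test, right-tailed).
s_p² = [(14−1)·70² + (13−1)·69.8²]/(14+13−2) = 4886.58
t = (421 − 397)/√[4886.58·(1/14 + 1/13)] = 0.89
df = n₁ + n₂ − 2 = 25
p-value = P(T ≥ 0.89) ≈ 0.191
Since p ≈ 0.191 > α = 0.1, fail to reject H0; the data do not provide sufficient evidence against H0.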